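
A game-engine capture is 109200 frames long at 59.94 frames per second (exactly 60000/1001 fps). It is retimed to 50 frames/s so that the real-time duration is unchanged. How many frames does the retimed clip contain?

Target frames = source frames × (target rate / source rate) = 109200 × (50)/(60000/1001) = 109200 × 1001/1200 = 91091.

91091 frames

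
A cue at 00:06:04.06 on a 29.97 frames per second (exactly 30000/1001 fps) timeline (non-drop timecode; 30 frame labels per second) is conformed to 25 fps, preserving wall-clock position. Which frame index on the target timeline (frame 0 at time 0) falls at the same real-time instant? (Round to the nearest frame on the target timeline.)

Source frame index: (0×3600 + 6×60 + 4) × 30 + 6 = 10926.
Real time: 10926 / (30000/1001) = 1822821/5000 s.
Target frame: (1822821/5000) × (25) = 1822821/200 ≈ 9114.105 → 9114.

frame 9114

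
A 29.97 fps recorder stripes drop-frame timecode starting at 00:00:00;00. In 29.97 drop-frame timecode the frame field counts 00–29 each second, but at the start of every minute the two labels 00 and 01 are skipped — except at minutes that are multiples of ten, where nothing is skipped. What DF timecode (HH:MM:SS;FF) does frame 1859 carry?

00:01:02;01

Ten DF minutes hold 17982 frames, so frame 1859 lies in block 0 (frames 0–17981) with 1859 frames into that block.
The block's first minute is 1800 frames and the rest 1798 each; 1859 frames reaches minute 1, so 0 × 18 + 1 × 2 = 2 labels have been skipped so far.
Adding those back, label number 1859 + 2 = 1861 at 30 labels/s is 62 s + 1 f = 0 h 1 min 2 s frame 1, i.e. 00:01:02;01.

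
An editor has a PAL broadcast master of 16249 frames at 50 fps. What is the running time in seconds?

324.98 seconds

Running time = 16249 / (50) = 324.98 s.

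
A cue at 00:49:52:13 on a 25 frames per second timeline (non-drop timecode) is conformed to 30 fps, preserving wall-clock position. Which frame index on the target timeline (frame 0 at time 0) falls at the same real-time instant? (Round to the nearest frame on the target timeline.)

frame 89776

Source frame index: (0×3600 + 49×60 + 52) × 25 + 13 = 74813.
Real time: 74813 / (25) = 74813/25 s.
Target frame: (74813/25) × (30) = 448878/5 ≈ 89775.600 → 89776.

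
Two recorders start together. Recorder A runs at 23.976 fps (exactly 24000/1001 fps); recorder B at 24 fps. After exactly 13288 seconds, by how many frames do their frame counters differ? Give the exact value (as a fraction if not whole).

A emits 24000/1001 × 13288 = 28992000/91 frames; B emits 24 × 13288 = 318912.
Difference = 28992/91 frames (≈ 318.5934); B is ahead of A.

28992/91 frames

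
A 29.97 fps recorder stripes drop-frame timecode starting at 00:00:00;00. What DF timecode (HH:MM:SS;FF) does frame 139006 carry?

01:17:18;06

Ten DF minutes hold 17982 frames, so frame 139006 lies in block 7 (frames 125874–143855) with 13132 frames into that block.
The block's first minute is 1800 frames and the rest 1798 each; 13132 frames reaches minute 7, so 7 × 18 + 7 × 2 = 140 labels have been skipped so far.
Adding those back, label number 139006 + 140 = 139146 at 30 labels/s is 4638 s + 6 f = 1 h 17 min 18 s frame 6, i.e. 01:17:18;06.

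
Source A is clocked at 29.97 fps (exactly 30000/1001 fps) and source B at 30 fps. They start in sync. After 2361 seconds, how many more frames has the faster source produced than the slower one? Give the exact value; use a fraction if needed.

A emits 30000/1001 × 2361 = 70830000/1001 frames; B emits 30 × 2361 = 70830.
Difference = 70830/1001 frames (≈ 70.7592); B is ahead of A.

70830/1001 frames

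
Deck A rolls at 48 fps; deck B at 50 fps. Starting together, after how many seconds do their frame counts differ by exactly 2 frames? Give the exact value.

The gap grows by |50 − 48| = 2 frames per second.
Time for a 2-frame gap: 2 ÷ (2) = 1 s.

1 seconds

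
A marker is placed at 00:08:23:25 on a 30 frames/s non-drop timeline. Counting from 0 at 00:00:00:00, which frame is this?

Total seconds to the label: (0 × 3600 + 8 × 60 + 23) = 503.
Frame index = 503 × 30 + 25 = 15115.

frame 15115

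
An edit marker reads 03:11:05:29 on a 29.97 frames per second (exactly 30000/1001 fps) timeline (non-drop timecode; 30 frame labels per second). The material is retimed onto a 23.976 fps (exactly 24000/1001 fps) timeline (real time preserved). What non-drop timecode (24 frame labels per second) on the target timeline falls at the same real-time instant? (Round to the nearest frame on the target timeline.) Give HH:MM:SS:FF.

Source frame index: (3×3600 + 11×60 + 5) × 30 + 29 = 343979.
Real time: 343979 / (30000/1001) = 344322979/30000 s.
Target frame: (344322979/30000) × (24000/1001) = 1375916/5 ≈ 275183.200 → 275183.
At 24 labels/s: frame 275183 → 03:11:05:23.

03:11:05:23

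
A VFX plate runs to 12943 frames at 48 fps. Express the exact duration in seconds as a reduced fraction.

12943/48 seconds

Running time = 12943 ÷ (48) = 12943 × 1/48 = 12943/48 s.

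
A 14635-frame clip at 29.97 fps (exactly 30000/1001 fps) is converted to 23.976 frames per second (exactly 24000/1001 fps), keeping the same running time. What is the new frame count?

11708 frames

Target frames = source frames × (target rate / source rate) = 14635 × (24000/1001)/(30000/1001) = 14635 × 4/5 = 11708.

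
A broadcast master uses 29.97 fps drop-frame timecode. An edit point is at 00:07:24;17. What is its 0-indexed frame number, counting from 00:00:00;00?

13323

As if non-drop at 30 labels/s: (0 × 3600 + 7 × 60 + 24) × 30 + 17 = 13337.
Minute boundaries passed: 7; those not divisible by 10: 7 − 0 = 7; dropped labels = 2 × 7 = 14.
Actual frame index = 13337 − 14 = 13323.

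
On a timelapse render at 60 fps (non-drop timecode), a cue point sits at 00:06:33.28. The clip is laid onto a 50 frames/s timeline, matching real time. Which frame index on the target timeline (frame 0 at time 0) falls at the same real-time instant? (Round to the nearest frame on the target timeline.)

Source frame index: (0×3600 + 6×60 + 33) × 60 + 28 = 23608.
Real time: 23608 / (60) = 5902/15 s.
Target frame: (5902/15) × (50) = 59020/3 ≈ 19673.333 → 19673.

frame 19673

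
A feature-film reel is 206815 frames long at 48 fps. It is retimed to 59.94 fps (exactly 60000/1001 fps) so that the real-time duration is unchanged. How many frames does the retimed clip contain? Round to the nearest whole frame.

258260 frames

Frames at target rate = 206815 × (60000/1001) / (48) = 36931250/143 ≈ 258260.490.
Nearest whole frame: 258260.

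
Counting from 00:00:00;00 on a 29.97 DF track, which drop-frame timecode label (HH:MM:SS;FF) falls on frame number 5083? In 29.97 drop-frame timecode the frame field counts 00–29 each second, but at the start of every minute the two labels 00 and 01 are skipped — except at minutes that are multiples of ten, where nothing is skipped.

Ten DF minutes hold 17982 frames, so frame 5083 lies in block 0 (frames 0–17981) with 5083 frames into that block.
The block's first minute is 1800 frames and the rest 1798 each; 5083 frames reaches minute 2, so 0 × 18 + 2 × 2 = 4 labels have been skipped so far.
Adding those back, label number 5083 + 4 = 5087 at 30 labels/s is 169 s + 17 f = 0 h 2 min 49 s frame 17, i.e. 00:02:49;17.

00:02:49;17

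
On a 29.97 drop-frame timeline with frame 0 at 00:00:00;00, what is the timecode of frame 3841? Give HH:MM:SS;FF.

00:02:08;05

Each 10-minute DF block holds 10 × 60 × 30 − 9 × 2 = 17982 frames. 3841 ÷ 17982 → 0 full blocks, remainder 3841.
Within the partial block the first minute is 1800 frames and each further minute 1798, so 2 further minute boundaries passed. Total skipped labels = 18 × 0 + 2 × 2 = 4.
Non-drop label index = 3841 + 4 = 3845; at 30 labels/s that is 00:02:08:05, i.e. DF 00:02:08;05.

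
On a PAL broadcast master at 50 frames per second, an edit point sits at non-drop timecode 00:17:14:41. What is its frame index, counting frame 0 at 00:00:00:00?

51741

Total seconds to the label: (0 × 3600 + 17 × 60 + 14) = 1034.
Frame index = 1034 × 50 + 41 = 51741.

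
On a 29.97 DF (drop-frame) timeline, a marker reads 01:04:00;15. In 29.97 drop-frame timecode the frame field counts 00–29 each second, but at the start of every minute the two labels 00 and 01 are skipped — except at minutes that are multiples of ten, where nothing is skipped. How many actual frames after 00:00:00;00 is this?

115099

As if non-drop at 30 labels/s: (1 × 3600 + 4 × 60 + 0) × 30 + 15 = 115215.
Minute boundaries passed: 64; those not divisible by 10: 64 − 6 = 58; dropped labels = 2 × 58 = 116.
Actual frame index = 115215 − 116 = 115099.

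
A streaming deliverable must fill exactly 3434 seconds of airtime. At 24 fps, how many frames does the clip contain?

Frames = 3434 × 24 = 82416.

82416 frames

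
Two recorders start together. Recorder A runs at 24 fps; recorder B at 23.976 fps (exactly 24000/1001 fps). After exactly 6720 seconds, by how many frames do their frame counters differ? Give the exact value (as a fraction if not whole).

A emits 24 × 6720 = 161280 frames; B emits 24000/1001 × 6720 = 23040000/143.
Difference = 23040/143 frames (≈ 161.1189); B is behind A.

23040/143 frames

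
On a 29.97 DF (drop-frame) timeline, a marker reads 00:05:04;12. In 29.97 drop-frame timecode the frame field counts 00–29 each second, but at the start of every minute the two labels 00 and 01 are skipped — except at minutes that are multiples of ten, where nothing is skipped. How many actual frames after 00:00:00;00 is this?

Complete 10-minute blocks: 0, each 17982 frames → 0.
Remaining 5 whole minutes in the current block: 1800 + 4 × 1798 = 8992 frames.
Within the current minute: 4 × 30 + 12 − 2 = 130 (labels ;00/;01 skipped at this minute). Total = 0 + 8992 + 130 = 9122.

9122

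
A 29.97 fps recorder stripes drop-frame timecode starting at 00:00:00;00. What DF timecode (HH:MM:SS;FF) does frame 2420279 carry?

22:25:56;21

Ten DF minutes hold 17982 frames, so frame 2420279 lies in block 134 (frames 2409588–2427569) with 10691 frames into that block.
The block's first minute is 1800 frames and the rest 1798 each; 10691 frames reaches minute 5, so 134 × 18 + 5 × 2 = 2422 labels have been skipped so far.
Adding those back, label number 2420279 + 2422 = 2422701 at 30 labels/s is 80756 s + 21 f = 22 h 25 min 56 s frame 21, i.e. 22:25:56;21.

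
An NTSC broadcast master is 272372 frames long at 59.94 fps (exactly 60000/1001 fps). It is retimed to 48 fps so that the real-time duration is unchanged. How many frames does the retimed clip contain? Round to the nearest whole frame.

218115 frames

Frames at target rate = 272372 × (48) / (60000/1001) = 136322186/625 ≈ 218115.498.
Nearest whole frame: 218115.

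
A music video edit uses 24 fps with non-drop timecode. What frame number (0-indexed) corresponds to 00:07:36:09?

10953

Total seconds to the label: (0 × 3600 + 7 × 60 + 36) = 456.
Frame index = 456 × 24 + 9 = 10953.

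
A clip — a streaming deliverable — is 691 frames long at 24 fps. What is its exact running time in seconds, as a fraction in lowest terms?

Running time = 691 ÷ (24) = 691 × 1/24 = 691/24 s.

691/24 seconds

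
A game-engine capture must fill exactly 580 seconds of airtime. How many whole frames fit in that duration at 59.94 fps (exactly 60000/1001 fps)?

Frames = 580 × 60000/1001 = 34800000/1001 ≈ 34765.2348.
Complete frames: 34765.

34765 frames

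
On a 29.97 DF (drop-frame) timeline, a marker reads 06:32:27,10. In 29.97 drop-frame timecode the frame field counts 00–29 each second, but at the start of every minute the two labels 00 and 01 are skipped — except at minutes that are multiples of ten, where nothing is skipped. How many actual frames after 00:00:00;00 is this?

705714

As if non-drop at 30 labels/s: (6 × 3600 + 32 × 60 + 27) × 30 + 10 = 706420.
Minute boundaries passed: 392; those not divisible by 10: 392 − 39 = 353; dropped labels = 2 × 353 = 706.
Actual frame index = 706420 − 706 = 705714.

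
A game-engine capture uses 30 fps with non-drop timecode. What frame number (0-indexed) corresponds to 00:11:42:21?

Total seconds to the label: (0 × 3600 + 11 × 60 + 42) = 702.
Frame index = 702 × 30 + 21 = 21081.

21081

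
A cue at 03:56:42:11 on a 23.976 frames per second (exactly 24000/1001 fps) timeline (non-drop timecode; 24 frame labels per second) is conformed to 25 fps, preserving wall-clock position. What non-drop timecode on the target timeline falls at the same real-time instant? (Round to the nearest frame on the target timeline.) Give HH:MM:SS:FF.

03:56:56:17

Source frame index: (3×3600 + 56×60 + 42) × 24 + 11 = 340859.
Real time: 340859 / (24000/1001) = 341199859/24000 s.
Target frame: (341199859/24000) × (25) = 341199859/960 ≈ 355416.520 → 355417.
At 25 labels/s: frame 355417 → 03:56:56:17.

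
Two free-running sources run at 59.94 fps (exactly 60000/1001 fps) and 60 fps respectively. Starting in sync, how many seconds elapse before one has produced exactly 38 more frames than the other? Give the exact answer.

The gap grows by |60 − 60000/1001| = 60/1001 frames per second.
Time for a 38-frame gap: 38 ÷ (60/1001) = 19019/30 s.

19019/30 seconds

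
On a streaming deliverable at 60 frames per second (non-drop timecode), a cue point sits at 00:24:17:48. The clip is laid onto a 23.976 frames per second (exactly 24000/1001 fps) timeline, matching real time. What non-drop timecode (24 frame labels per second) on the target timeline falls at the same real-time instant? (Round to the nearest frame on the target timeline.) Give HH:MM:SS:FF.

Source frame index: (0×3600 + 24×60 + 17) × 60 + 48 = 87468.
Real time: 87468 / (60) = 7289/5 s.
Target frame: (7289/5) × (24000/1001) = 34987200/1001 ≈ 34952.248 → 34952.
At 24 labels/s: frame 34952 → 00:24:16:08.

00:24:16:08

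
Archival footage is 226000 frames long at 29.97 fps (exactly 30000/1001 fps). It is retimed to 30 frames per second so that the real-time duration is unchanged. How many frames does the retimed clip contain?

226226 frames

Target frames = source frames × (target rate / source rate) = 226000 × (30)/(30000/1001) = 226000 × 1001/1000 = 226226.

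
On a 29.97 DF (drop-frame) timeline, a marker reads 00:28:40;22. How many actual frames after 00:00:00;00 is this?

51570

Complete 10-minute blocks: 2, each 17982 frames → 35964.
Remaining 8 whole minutes in the current block: 1800 + 7 × 1798 = 14386 frames.
Within the current minute: 40 × 30 + 22 − 2 = 1220 (labels ;00/;01 skipped at this minute). Total = 35964 + 14386 + 1220 = 51570.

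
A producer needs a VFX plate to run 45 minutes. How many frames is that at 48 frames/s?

129600 frames

45 min = 2700 s.
Frames = 2700 × 48 = 129600.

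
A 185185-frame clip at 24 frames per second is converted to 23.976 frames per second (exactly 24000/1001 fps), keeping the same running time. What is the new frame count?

185000 frames

Target frames = source frames × (target rate / source rate) = 185185 × (24000/1001)/(24) = 185185 × 1000/1001 = 185000.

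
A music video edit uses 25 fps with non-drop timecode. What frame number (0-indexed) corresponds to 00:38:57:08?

frame 58433

Total seconds to the label: (0 × 3600 + 38 × 60 + 57) = 2337.
Frame index = 2337 × 25 + 8 = 58433.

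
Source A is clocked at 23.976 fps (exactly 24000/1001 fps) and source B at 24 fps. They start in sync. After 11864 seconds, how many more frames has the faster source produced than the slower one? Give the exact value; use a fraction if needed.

284736/1001 frames

A emits 24000/1001 × 11864 = 284736000/1001 frames; B emits 24 × 11864 = 284736.
Difference = 284736/1001 frames (≈ 284.4515); B is ahead of A.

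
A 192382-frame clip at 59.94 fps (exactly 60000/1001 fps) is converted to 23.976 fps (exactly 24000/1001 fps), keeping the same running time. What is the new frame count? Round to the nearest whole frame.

Frames at target rate = 192382 × (24000/1001) / (60000/1001) = 384764/5 ≈ 76952.800.
Nearest whole frame: 76953.

76953 frames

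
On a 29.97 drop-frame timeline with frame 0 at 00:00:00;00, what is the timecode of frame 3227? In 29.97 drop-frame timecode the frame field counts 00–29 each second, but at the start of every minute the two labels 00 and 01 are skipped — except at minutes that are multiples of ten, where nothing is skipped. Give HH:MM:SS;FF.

Ten DF minutes hold 17982 frames, so frame 3227 lies in block 0 (frames 0–17981) with 3227 frames into that block.
The block's first minute is 1800 frames and the rest 1798 each; 3227 frames reaches minute 1, so 0 × 18 + 1 × 2 = 2 labels have been skipped so far.
Adding those back, label number 3227 + 2 = 3229 at 30 labels/s is 107 s + 19 f = 0 h 1 min 47 s frame 19, i.e. 00:01:47;19.

00:01:47;19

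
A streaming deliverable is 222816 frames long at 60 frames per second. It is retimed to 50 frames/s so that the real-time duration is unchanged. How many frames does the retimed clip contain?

Target frames = source frames × (target rate / source rate) = 222816 × (50)/(60) = 222816 × 5/6 = 185680.

185680 frames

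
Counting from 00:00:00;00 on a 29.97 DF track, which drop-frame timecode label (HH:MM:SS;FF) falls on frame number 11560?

Each 10-minute DF block holds 10 × 60 × 30 − 9 × 2 = 17982 frames. 11560 ÷ 17982 → 0 full blocks, remainder 11560.
Within the partial block the first minute is 1800 frames and each further minute 1798, so 6 further minute boundaries passed. Total skipped labels = 18 × 0 + 2 × 6 = 12.
Non-drop label index = 11560 + 12 = 11572; at 30 labels/s that is 00:06:25:22, i.e. DF 00:06:25;22.

00:06:25;22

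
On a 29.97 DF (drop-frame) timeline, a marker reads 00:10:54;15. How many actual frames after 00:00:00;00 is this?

19617

As if non-drop at 30 labels/s: (0 × 3600 + 10 × 60 + 54) × 30 + 15 = 19635.
Minute boundaries passed: 10; those not divisible by 10: 10 − 1 = 9; dropped labels = 2 × 9 = 18.
Actual frame index = 19635 − 18 = 19617.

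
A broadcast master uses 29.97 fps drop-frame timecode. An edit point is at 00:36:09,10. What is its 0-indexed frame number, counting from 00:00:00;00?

Complete 10-minute blocks: 3, each 17982 frames → 53946.
Remaining 6 whole minutes in the current block: 1800 + 5 × 1798 = 10790 frames.
Within the current minute: 9 × 30 + 10 − 2 = 278 (labels ;00/;01 skipped at this minute). Total = 53946 + 10790 + 278 = 65014.

65014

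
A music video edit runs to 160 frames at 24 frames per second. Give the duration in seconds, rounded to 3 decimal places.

Running time = 160 × 1/24 = 20/3 s ≈ 6.667 s.

6.667 seconds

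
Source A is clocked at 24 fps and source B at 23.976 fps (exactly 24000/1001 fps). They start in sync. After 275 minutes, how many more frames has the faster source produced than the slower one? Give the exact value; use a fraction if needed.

275 min = 16500 s.
A emits 24 × 16500 = 396000 frames; B emits 24000/1001 × 16500 = 36000000/91.
Difference = 36000/91 frames (≈ 395.6044); B is behind A.

36000/91 frames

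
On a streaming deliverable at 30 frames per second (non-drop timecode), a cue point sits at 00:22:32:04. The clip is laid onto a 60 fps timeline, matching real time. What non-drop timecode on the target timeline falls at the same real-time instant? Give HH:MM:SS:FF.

00:22:32:08

Source frame index: (0×3600 + 22×60 + 32) × 30 + 4 = 40564.
Real time: 40564 / (30) = 20282/15 s.
Target frame: (20282/15) × (60) = 81128.
At 60 labels/s: frame 81128 → 00:22:32:08.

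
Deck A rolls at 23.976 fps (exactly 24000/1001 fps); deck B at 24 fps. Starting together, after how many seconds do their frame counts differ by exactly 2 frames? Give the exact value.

The gap grows by |24 − 24000/1001| = 24/1001 frames per second.
Time for a 2-frame gap: 2 ÷ (24/1001) = 1001/12 s.

1001/12 seconds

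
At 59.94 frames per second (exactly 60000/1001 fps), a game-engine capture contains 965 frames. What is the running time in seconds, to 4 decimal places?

16.0994 seconds

Running time = 965 × 1001/60000 = 193193/12000 s ≈ 16.0994 s.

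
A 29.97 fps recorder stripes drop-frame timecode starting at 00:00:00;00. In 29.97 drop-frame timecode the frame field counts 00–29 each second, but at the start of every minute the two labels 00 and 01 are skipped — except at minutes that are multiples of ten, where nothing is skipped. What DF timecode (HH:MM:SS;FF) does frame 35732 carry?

Ten DF minutes hold 17982 frames, so frame 35732 lies in block 1 (frames 17982–35963) with 17750 frames into that block.
The block's first minute is 1800 frames and the rest 1798 each; 17750 frames reaches minute 9, so 1 × 18 + 9 × 2 = 36 labels have been skipped so far.
Adding those back, label number 35732 + 36 = 35768 at 30 labels/s is 1192 s + 8 f = 0 h 19 min 52 s frame 8, i.e. 00:19:52;08.

00:19:52;08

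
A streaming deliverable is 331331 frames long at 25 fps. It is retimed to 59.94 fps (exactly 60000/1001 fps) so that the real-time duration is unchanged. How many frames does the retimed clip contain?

Target frames = source frames × (target rate / source rate) = 331331 × (60000/1001)/(25) = 331331 × 2400/1001 = 794400.

794400 frames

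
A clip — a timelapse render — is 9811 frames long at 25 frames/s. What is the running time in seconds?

Running time = 9811 / (25) = 392.44 s.

392.44 seconds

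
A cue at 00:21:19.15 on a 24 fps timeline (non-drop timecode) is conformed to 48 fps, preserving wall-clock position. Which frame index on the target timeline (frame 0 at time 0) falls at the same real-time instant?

frame 61422

Source frame index: (0×3600 + 21×60 + 19) × 24 + 15 = 30711.
Real time: 30711 / (24) = 10237/8 s.
Target frame: (10237/8) × (48) = 61422.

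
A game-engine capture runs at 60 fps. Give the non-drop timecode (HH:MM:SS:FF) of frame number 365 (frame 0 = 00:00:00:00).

365 ÷ 60 = 6 full seconds, remainder 5 frames.
6 s = 0 h 0 min 6 s.
Timecode: 00:00:06:05.

00:00:06:05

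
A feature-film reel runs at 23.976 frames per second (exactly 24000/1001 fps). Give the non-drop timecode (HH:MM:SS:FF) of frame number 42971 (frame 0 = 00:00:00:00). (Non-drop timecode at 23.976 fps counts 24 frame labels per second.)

42971 ÷ 24 = 1790 full seconds, remainder 11 frames.
1790 s = 0 h 29 min 50 s.
Timecode: 00:29:50:11.

00:29:50:11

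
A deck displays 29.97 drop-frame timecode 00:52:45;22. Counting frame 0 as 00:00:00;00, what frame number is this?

Complete 10-minute blocks: 5, each 17982 frames → 89910.
Remaining 2 whole minutes in the current block: 1800 + 1 × 1798 = 3598 frames.
Within the current minute: 45 × 30 + 22 − 2 = 1370 (labels ;00/;01 skipped at this minute). Total = 89910 + 3598 + 1370 = 94878.

94878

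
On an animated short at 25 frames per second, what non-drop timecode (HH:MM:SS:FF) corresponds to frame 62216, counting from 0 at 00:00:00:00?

62216 ÷ 25 = 2488 full seconds, remainder 16 frames.
2488 s = 0 h 41 min 28 s.
Timecode: 00:41:28:16.

00:41:28:16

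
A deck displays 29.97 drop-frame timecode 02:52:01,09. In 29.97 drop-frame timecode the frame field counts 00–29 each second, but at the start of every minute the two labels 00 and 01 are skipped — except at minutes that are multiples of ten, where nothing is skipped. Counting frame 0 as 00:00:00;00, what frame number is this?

309329

As if non-drop at 30 labels/s: (2 × 3600 + 52 × 60 + 1) × 30 + 9 = 309639.
Minute boundaries passed: 172; those not divisible by 10: 172 − 17 = 155; dropped labels = 2 × 155 = 310.
Actual frame index = 309639 − 310 = 309329.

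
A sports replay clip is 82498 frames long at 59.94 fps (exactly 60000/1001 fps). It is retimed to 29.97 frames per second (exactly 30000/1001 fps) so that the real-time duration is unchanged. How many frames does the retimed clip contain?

41249 frames

Target frames = source frames × (target rate / source rate) = 82498 × (30000/1001)/(60000/1001) = 82498 × 1/2 = 41249.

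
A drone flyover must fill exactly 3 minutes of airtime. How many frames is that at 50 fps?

3 min = 180 s.
Frames = 180 × 50 = 9000.

9000 frames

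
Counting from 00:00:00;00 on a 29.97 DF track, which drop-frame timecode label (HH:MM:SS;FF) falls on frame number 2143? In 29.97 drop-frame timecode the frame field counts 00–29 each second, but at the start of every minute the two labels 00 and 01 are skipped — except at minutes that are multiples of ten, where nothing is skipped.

00:01:11;15

Each 10-minute DF block holds 10 × 60 × 30 − 9 × 2 = 17982 frames. 2143 ÷ 17982 → 0 full blocks, remainder 2143.
Within the partial block the first minute is 1800 frames and each further minute 1798, so 1 further minute boundary passed. Total skipped labels = 18 × 0 + 2 × 1 = 2.
Non-drop label index = 2143 + 2 = 2145; at 30 labels/s that is 00:01:11:15, i.e. DF 00:01:11;15.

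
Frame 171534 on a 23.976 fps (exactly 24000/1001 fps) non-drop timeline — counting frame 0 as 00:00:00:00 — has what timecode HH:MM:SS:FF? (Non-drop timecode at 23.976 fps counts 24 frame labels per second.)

171534 ÷ 24 = 7147 full seconds, remainder 6 frames.
7147 s = 1 h 59 min 7 s.
Timecode: 01:59:07:06.

01:59:07:06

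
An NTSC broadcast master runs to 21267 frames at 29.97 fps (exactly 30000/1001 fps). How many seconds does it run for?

709.6089 seconds

Running time = 21267 / (30000/1001) = 709.6089 s.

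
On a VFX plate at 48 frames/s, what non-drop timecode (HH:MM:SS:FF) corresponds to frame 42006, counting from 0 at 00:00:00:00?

42006 ÷ 48 = 875 full seconds, remainder 6 frames.
875 s = 0 h 14 min 35 s.
Timecode: 00:14:35:06.

00:14:35:06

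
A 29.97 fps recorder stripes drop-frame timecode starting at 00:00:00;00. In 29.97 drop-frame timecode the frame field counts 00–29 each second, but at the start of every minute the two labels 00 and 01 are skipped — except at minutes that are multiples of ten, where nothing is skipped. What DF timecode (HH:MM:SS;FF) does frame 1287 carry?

00:00:42;27

Ten DF minutes hold 17982 frames, so frame 1287 lies in block 0 (frames 0–17981) with 1287 frames into that block.
The block's first minute is 1800 frames and the rest 1798 each; 1287 frames reaches minute 0, so 0 × 18 + 0 × 2 = 0 labels have been skipped so far.
Adding those back, label number 1287 + 0 = 1287 at 30 labels/s is 42 s + 27 f = 0 h 0 min 42 s frame 27, i.e. 00:00:42;27.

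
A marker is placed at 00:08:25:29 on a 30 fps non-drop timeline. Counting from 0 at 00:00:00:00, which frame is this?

15179

Total seconds to the label: (0 × 3600 + 8 × 60 + 25) = 505.
Frame index = 505 × 30 + 29 = 15179.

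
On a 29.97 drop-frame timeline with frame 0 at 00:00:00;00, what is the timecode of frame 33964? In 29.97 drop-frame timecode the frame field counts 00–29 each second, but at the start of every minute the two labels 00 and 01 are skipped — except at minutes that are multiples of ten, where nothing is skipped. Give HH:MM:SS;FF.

Ten DF minutes hold 17982 frames, so frame 33964 lies in block 1 (frames 17982–35963) with 15982 frames into that block.
The block's first minute is 1800 frames and the rest 1798 each; 15982 frames reaches minute 8, so 1 × 18 + 8 × 2 = 34 labels have been skipped so far.
Adding those back, label number 33964 + 34 = 33998 at 30 labels/s is 1133 s + 8 f = 0 h 18 min 53 s frame 8, i.e. 00:18:53;08.

00:18:53;08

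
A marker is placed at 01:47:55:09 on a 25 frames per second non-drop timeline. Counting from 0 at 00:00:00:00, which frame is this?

Total seconds to the label: (1 × 3600 + 47 × 60 + 55) = 6475.
Frame index = 6475 × 25 + 9 = 161884.

frame 161884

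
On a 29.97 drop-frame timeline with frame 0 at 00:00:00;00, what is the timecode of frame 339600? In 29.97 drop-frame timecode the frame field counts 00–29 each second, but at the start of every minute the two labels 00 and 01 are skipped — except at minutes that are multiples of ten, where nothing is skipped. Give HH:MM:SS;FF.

Each 10-minute DF block holds 10 × 60 × 30 − 9 × 2 = 17982 frames. 339600 ÷ 17982 → 18 full blocks, remainder 15924.
Within the partial block the first minute is 1800 frames and each further minute 1798, so 8 further minute boundaries passed. Total skipped labels = 18 × 18 + 2 × 8 = 340.
Non-drop label index = 339600 + 340 = 339940; at 30 labels/s that is 03:08:51:10, i.e. DF 03:08:51;10.

03:08:51;10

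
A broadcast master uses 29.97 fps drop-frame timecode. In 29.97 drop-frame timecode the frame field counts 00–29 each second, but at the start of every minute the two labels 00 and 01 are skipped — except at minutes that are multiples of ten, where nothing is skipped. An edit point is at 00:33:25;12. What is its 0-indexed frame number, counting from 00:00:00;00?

60102

As if non-drop at 30 labels/s: (0 × 3600 + 33 × 60 + 25) × 30 + 12 = 60162.
Minute boundaries passed: 33; those not divisible by 10: 33 − 3 = 30; dropped labels = 2 × 30 = 60.
Actual frame index = 60162 − 60 = 60102.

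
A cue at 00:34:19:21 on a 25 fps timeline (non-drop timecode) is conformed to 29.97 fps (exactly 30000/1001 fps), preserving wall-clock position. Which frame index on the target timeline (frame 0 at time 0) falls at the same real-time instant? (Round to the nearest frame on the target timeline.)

frame 61733

Source frame index: (0×3600 + 34×60 + 19) × 25 + 21 = 51496.
Real time: 51496 / (25) = 51496/25 s.
Target frame: (51496/25) × (30000/1001) = 61795200/1001 ≈ 61733.467 → 61733.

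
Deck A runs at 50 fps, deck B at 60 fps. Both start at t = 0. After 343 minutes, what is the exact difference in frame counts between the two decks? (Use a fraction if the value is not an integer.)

205800 frames

343 min = 20580 s.
A emits 50 × 20580 = 1029000 frames; B emits 60 × 20580 = 1234800.
Difference = 205800 frames; B is ahead of A.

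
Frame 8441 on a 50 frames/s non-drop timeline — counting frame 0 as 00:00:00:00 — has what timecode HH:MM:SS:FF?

00:02:48:41

8441 ÷ 50 = 168 full seconds, remainder 41 frames.
168 s = 0 h 2 min 48 s.
Timecode: 00:02:48:41.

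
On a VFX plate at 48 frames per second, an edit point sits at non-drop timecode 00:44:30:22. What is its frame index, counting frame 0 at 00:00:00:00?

frame 128182

Total seconds to the label: (0 × 3600 + 44 × 60 + 30) = 2670.
Frame index = 2670 × 48 + 22 = 128182.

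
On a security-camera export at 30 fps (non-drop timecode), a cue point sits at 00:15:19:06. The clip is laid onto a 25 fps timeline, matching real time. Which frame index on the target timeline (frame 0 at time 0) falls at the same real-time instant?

Source frame index: (0×3600 + 15×60 + 19) × 30 + 6 = 27576.
Real time: 27576 / (30) = 4596/5 s.
Target frame: (4596/5) × (25) = 22980.

frame 22980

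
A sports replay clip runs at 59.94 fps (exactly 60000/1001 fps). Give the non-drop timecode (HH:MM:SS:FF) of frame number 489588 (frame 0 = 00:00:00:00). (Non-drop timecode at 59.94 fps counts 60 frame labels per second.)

489588 ÷ 60 = 8159 full seconds, remainder 48 frames.
8159 s = 2 h 15 min 59 s.
Timecode: 02:15:59:48.

02:15:59:48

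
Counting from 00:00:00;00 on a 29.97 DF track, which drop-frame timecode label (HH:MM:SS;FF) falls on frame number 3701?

Each 10-minute DF block holds 10 × 60 × 30 − 9 × 2 = 17982 frames. 3701 ÷ 17982 → 0 full blocks, remainder 3701.
Within the partial block the first minute is 1800 frames and each further minute 1798, so 2 further minute boundaries passed. Total skipped labels = 18 × 0 + 2 × 2 = 4.
Non-drop label index = 3701 + 4 = 3705; at 30 labels/s that is 00:02:03:15, i.e. DF 00:02:03;15.

00:02:03;15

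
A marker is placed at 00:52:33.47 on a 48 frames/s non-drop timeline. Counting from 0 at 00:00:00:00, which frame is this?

151391

Total seconds to the label: (0 × 3600 + 52 × 60 + 33) = 3153.
Frame index = 3153 × 48 + 47 = 151391.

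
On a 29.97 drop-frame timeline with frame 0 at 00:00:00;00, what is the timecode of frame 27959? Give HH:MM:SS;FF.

00:15:32;27

Each 10-minute DF block holds 10 × 60 × 30 − 9 × 2 = 17982 frames. 27959 ÷ 17982 → 1 full block, remainder 9977.
Within the partial block the first minute is 1800 frames and each further minute 1798, so 5 further minute boundaries passed. Total skipped labels = 18 × 1 + 2 × 5 = 28.
Non-drop label index = 27959 + 28 = 27987; at 30 labels/s that is 00:15:32:27, i.e. DF 00:15:32;27.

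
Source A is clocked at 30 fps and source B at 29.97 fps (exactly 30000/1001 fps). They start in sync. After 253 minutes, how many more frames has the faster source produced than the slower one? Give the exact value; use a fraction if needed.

253 min = 15180 s.
A emits 30 × 15180 = 455400 frames; B emits 30000/1001 × 15180 = 41400000/91.
Difference = 41400/91 frames (≈ 454.9451); B is behind A.

41400/91 frames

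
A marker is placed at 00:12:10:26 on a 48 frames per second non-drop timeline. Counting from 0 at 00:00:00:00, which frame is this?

Total seconds to the label: (0 × 3600 + 12 × 60 + 10) = 730.
Frame index = 730 × 48 + 26 = 35066.

frame 35066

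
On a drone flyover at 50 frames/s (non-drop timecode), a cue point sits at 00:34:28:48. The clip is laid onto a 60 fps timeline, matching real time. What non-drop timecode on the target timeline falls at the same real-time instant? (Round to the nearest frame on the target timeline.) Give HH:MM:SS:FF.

00:34:28:58

Source frame index: (0×3600 + 34×60 + 28) × 50 + 48 = 103448.
Real time: 103448 / (50) = 51724/25 s.
Target frame: (51724/25) × (60) = 620688/5 ≈ 124137.600 → 124138.
At 60 labels/s: frame 124138 → 00:34:28:58.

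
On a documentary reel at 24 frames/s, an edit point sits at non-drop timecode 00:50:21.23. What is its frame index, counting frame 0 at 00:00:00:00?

Total seconds to the label: (0 × 3600 + 50 × 60 + 21) = 3021.
Frame index = 3021 × 24 + 23 = 72527.

72527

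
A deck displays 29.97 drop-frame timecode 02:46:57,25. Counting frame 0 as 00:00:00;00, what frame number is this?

As if non-drop at 30 labels/s: (2 × 3600 + 46 × 60 + 57) × 30 + 25 = 300535.
Minute boundaries passed: 166; those not divisible by 10: 166 − 16 = 150; dropped labels = 2 × 150 = 300.
Actual frame index = 300535 − 300 = 300235.

300235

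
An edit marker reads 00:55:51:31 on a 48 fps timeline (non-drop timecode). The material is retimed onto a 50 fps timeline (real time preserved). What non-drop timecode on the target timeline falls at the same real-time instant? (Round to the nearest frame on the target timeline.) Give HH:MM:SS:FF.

Source frame index: (0×3600 + 55×60 + 51) × 48 + 31 = 160879.
Real time: 160879 / (48) = 160879/48 s.
Target frame: (160879/48) × (50) = 4021975/24 ≈ 167582.292 → 167582.
At 50 labels/s: frame 167582 → 00:55:51:32.

00:55:51:32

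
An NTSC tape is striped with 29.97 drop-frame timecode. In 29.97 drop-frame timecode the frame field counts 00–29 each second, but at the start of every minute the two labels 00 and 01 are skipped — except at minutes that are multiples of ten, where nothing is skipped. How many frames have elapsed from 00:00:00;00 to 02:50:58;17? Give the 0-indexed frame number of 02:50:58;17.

Complete 10-minute blocks: 17, each 17982 frames → 305694.
Remaining 0 whole minutes in the current block: 0 frames.
Within the current minute: 58 × 30 + 17 = 1757. Total = 305694 + 0 + 1757 = 307451.

307451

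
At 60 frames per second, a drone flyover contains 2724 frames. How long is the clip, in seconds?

Running time = 2724 / (60) = 45.4 s.

45.4 seconds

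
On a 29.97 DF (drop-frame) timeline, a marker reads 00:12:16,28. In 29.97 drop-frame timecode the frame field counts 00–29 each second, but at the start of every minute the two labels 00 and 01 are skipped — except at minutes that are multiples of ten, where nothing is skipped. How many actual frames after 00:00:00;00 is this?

As if non-drop at 30 labels/s: (0 × 3600 + 12 × 60 + 16) × 30 + 28 = 22108.
Minute boundaries passed: 12; those not divisible by 10: 12 − 1 = 11; dropped labels = 2 × 11 = 22.
Actual frame index = 22108 − 22 = 22086.

22086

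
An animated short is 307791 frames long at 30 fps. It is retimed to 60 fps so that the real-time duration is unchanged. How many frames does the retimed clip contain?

Frames at target rate = 307791 × (60) / (30) = 615582.

615582 frames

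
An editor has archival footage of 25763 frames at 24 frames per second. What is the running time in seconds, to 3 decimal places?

1073.458 seconds

Running time = 25763 × 1/24 = 25763/24 s ≈ 1073.458 s.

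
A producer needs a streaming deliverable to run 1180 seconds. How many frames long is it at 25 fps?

29500 frames

Frames = 1180 × 25 = 29500.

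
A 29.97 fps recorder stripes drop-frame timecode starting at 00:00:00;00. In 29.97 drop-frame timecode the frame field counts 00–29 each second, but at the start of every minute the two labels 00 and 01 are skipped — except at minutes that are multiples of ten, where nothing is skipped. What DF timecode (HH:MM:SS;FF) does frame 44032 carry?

00:24:29;06

Each 10-minute DF block holds 10 × 60 × 30 − 9 × 2 = 17982 frames. 44032 ÷ 17982 → 2 full blocks, remainder 8068.
Within the partial block the first minute is 1800 frames and each further minute 1798, so 4 further minute boundaries passed. Total skipped labels = 18 × 2 + 2 × 4 = 44.
Non-drop label index = 44032 + 44 = 44076; at 30 labels/s that is 00:24:29:06, i.e. DF 00:24:29;06.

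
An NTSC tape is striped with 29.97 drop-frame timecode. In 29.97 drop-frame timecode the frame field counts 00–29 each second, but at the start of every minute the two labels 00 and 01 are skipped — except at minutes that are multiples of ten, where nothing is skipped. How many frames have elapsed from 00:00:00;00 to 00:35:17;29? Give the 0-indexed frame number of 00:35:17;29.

63475

Complete 10-minute blocks: 3, each 17982 frames → 53946.
Remaining 5 whole minutes in the current block: 1800 + 4 × 1798 = 8992 frames.
Within the current minute: 17 × 30 + 29 − 2 = 537 (labels ;00/;01 skipped at this minute). Total = 53946 + 8992 + 537 = 63475.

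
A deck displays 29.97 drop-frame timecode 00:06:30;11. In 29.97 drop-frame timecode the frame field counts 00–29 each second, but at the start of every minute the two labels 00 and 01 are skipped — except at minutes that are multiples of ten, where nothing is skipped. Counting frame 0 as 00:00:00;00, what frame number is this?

11699

As if non-drop at 30 labels/s: (0 × 3600 + 6 × 60 + 30) × 30 + 11 = 11711.
Minute boundaries passed: 6; those not divisible by 10: 6 − 0 = 6; dropped labels = 2 × 6 = 12.
Actual frame index = 11711 − 12 = 11699.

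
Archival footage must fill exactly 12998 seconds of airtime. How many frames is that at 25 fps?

Frames = 12998 × 25 = 324950.

324950 frames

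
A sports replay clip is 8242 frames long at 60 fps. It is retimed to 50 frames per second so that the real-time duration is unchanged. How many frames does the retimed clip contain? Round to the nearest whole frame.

6868 frames

Frames at target rate = 8242 × (50) / (60) = 20605/3 ≈ 6868.333.
Nearest whole frame: 6868.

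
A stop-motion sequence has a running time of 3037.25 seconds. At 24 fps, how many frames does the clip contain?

Frames = 3037.25 × 24 = 72894.

72894 frames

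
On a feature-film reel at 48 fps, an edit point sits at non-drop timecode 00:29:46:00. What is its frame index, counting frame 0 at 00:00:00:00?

Total seconds to the label: (0 × 3600 + 29 × 60 + 46) = 1786.
Frame index = 1786 × 48 + 0 = 85728.

85728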